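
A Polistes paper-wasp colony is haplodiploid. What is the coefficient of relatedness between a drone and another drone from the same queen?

Haploid brothers each carry a random half of the queen's diploid genome, so on average they share half: r = 1/2.

0.5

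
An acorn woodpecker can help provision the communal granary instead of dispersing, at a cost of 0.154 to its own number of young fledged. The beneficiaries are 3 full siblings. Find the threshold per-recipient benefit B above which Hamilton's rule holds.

r to a full sibling = 1/2 (full sibs share both parents — two paths of length 2: r = 2·(1/2)^2 = 1/2).
Hamilton's rule with n recipients of equal r: n·r·B > C, so B > C/(n·r) = 0.154/(3·0.5) = 0.1027.

0.1027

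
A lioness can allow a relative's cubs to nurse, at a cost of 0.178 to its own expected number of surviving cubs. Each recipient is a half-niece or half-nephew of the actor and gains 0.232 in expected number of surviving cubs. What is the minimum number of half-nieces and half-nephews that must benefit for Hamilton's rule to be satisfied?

7

r to a half-niece or half-nephew = 0.125 (half-aunt/uncle↔niece/nephew: one path of length 3: r = (1/2)^3 = 1/8).
Hamilton's rule: n·r·B > C  ⇒  n > C/(r·B) = 0.178/(0.125·0.232) = 6.138.
The smallest integer exceeding 6.138 is 7.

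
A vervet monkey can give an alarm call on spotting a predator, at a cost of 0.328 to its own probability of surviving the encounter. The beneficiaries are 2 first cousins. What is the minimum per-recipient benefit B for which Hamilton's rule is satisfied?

r to a first cousin = 0.125 (first cousins share one grandparent pair — two paths of length 4: r = 2·(1/2)^4 = 1/8).
Hamilton's rule with n recipients of equal r: n·r·B > C, so B > C/(n·r) = 0.328/(2·0.125) = 1.312.

1.312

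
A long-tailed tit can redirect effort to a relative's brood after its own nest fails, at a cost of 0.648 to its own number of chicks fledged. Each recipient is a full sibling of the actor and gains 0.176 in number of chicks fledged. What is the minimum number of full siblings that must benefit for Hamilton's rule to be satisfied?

r to a full sibling = 1/2 (full sibs share both parents — two paths of length 2: r = 2·(1/2)^2 = 1/2).
Hamilton's rule: n·r·B > C  ⇒  n > C/(r·B) = 0.648/(0.5·0.176) = 7.364.
The smallest integer exceeding 7.364 is 8.

8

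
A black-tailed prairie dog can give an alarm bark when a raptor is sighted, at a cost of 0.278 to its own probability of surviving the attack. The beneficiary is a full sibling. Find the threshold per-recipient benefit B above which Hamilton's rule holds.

0.556

r to a full sibling = 1/2 (full sibs share both parents — two paths of length 2: r = 2·(1/2)^2 = 1/2).
Hamilton's rule with n recipients of equal r: n·r·B > C, so B > C/(n·r) = 0.278/(1·0.5) = 0.556.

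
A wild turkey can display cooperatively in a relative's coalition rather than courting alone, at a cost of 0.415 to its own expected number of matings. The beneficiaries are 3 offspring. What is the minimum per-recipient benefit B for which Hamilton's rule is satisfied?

r to an offspring = 0.5 (one parent–offspring link: r = (1/2)^1 = 1/2).
Hamilton's rule with n recipients of equal r: n·r·B > C, so B > C/(n·r) = 0.415/(3·0.5) = 0.2767.

0.2767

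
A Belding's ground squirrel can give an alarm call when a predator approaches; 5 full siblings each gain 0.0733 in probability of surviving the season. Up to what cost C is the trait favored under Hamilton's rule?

r to a full sibling = 0.5 (full sibs share both parents — two paths of length 2: r = 2·(1/2)^2 = 1/2).
Hamilton's rule: n·r·B > C, so the trait is favored while C < n·r·B = 5·0.5·0.0733 = 0.18325.

0.18325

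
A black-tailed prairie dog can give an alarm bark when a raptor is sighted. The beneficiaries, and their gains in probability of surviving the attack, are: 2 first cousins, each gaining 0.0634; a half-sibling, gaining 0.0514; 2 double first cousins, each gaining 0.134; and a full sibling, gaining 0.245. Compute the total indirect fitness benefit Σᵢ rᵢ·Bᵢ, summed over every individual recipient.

r to a first cousin = 1/8 (first cousins share one grandparent pair — two paths of length 4: r = 2·(1/2)^4 = 1/8).
r to a half-sibling = 0.25 (half-sibs share one parent — one path of length 2: r = (1/2)^2 = 1/4).
r to a double first cousin = 0.25 (double first cousins share both grandparent pairs — four paths of length 4: r = 4·(1/2)^4 = 1/4).
r to a full sibling = 0.5 (full sibs share both parents — two paths of length 2: r = 2·(1/2)^2 = 1/2).
Summing one r·B term per recipient: 2·0.125·0.0634 + 1·0.25·0.0514 + 2·0.25·0.134 + 1·0.5·0.245 = 0.2182.

0.2182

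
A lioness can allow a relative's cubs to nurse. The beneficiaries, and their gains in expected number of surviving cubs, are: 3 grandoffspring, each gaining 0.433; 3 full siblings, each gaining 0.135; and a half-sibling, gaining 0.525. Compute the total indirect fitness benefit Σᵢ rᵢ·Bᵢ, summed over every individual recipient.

0.6585

r to a grandoffspring = 0.25 (two parent–offspring links: r = (1/2)^2 = 1/4).
r to a full sibling = 1/2 (full sibs share both parents — two paths of length 2: r = 2·(1/2)^2 = 1/2).
r to a half-sibling = 1/4 (half-sibs share one parent — one path of length 2: r = (1/2)^2 = 1/4).
Summing one r·B term per recipient: 3·0.25·0.433 + 3·0.5·0.135 + 1·0.25·0.525 = 0.6585.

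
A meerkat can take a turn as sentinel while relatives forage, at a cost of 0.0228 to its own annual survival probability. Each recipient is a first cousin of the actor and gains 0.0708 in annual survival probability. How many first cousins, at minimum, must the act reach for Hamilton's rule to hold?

r to a first cousin = 0.125 (first cousins share one grandparent pair — two paths of length 4: r = 2·(1/2)^4 = 1/8).
Hamilton's rule: n·r·B > C  ⇒  n > C/(r·B) = 0.0228/(0.125·0.0708) = 2.576.
The smallest integer exceeding 2.576 is 3.

3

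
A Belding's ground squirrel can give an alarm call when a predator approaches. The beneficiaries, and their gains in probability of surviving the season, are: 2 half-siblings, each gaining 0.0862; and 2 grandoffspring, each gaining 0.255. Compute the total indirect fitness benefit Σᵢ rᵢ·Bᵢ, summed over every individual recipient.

0.1706

r to a half-sibling = 0.25 (half-sibs share one parent — one path of length 2: r = (1/2)^2 = 1/4).
r to a grandoffspring = 0.25 (two parent–offspring links: r = (1/2)^2 = 1/4).
Summing one r·B term per recipient: 2·0.25·0.0862 + 2·0.25·0.255 = 0.1706.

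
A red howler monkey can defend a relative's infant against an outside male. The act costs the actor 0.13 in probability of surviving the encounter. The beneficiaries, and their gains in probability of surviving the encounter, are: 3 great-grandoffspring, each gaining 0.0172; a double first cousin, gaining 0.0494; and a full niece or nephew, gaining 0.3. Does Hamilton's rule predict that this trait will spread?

No

Hamilton's rule: the trait is favored when the sum of r·B over every recipient exceeds the actor's cost C.
r to a great-grandoffspring = 1/8 (three parent–offspring links: r = (1/2)^3 = 1/8).
r to a double first cousin = 1/4 (double first cousins share both grandparent pairs — four paths of length 4: r = 4·(1/2)^4 = 1/4).
r to a full niece or nephew = 0.25 (full aunt/uncle↔niece/nephew: two paths of length 3 through the shared grandparent pair: r = 2·(1/2)^3 = 1/4).
Summing one r·B term per recipient: 3·0.125·0.0172 + 1·0.25·0.0494 + 1·0.25·0.3 = 0.0938.
0.0938 < 0.13: the indirect benefit is less than the cost.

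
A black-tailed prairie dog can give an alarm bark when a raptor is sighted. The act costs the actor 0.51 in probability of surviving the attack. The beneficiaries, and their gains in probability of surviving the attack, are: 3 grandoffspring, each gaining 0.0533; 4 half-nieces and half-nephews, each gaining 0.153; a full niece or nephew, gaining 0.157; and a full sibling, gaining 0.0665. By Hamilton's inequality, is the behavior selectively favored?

Hamilton's rule: the trait is favored when the sum of r·B over every recipient exceeds the actor's cost C.
r to a grandoffspring = 0.25 (two parent–offspring links: r = (1/2)^2 = 1/4).
r to a half-niece or half-nephew = 1/8 (half-aunt/uncle↔niece/nephew: one path of length 3: r = (1/2)^3 = 1/8).
r to a full niece or nephew = 0.25 (full aunt/uncle↔niece/nephew: two paths of length 3 through the shared grandparent pair: r = 2·(1/2)^3 = 1/4).
r to a full sibling = 1/2 (full sibs share both parents — two paths of length 2: r = 2·(1/2)^2 = 1/2).
Summing one r·B term per recipient: 3·0.25·0.0533 + 4·0.125·0.153 + 1·0.25·0.157 + 1·0.5·0.0665 = 0.188975.
0.188975 < 0.51: the indirect benefit is less than the cost.

No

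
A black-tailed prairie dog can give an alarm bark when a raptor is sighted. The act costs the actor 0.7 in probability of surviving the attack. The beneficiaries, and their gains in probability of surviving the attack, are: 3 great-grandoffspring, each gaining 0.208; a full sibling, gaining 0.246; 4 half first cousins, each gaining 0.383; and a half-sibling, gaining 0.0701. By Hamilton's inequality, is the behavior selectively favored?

No

Hamilton's rule: the trait is favored when the sum of r·B over every recipient exceeds the actor's cost C.
r to a great-grandoffspring = 0.125 (three parent–offspring links: r = (1/2)^3 = 1/8).
r to a full sibling = 0.5 (full sibs share both parents — two paths of length 2: r = 2·(1/2)^2 = 1/2).
r to a half first cousin = 1/16 (half first cousins share one grandparent — one path of length 4: r = (1/2)^4 = 1/16).
r to a half-sibling = 1/4 (half-sibs share one parent — one path of length 2: r = (1/2)^2 = 1/4).
Summing one r·B term per recipient: 3·0.125·0.208 + 1·0.5·0.246 + 4·0.0625·0.383 + 1·0.25·0.0701 = 0.314275.
0.314275 < 0.7: the indirect benefit is less than the cost.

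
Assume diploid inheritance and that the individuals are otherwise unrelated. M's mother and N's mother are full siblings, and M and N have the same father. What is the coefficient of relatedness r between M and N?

Relatedness sums over independent paths through distinct common ancestors.
M and N are related in two ways: first cousins through their mothers (r = 1/8) and half-sibs through their shared father (r = 1/4).
r = 1/8 + 1/4 = 0.375.

0.375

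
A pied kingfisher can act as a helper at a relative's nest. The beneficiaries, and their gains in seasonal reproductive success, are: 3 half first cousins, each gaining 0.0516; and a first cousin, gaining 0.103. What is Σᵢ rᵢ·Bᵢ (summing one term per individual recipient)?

0.02255

r to a half first cousin = 1/16 (half first cousins share one grandparent — one path of length 4: r = (1/2)^4 = 1/16).
r to a first cousin = 0.125 (first cousins share one grandparent pair — two paths of length 4: r = 2·(1/2)^4 = 1/8).
Summing one r·B term per recipient: 3·0.0625·0.0516 + 1·0.125·0.103 = 0.02255.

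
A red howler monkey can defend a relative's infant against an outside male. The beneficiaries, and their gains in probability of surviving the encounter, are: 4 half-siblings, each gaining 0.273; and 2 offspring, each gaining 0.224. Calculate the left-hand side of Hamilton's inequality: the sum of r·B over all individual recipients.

0.497

r to a half-sibling = 1/4 (half-sibs share one parent — one path of length 2: r = (1/2)^2 = 1/4).
r to an offspring = 0.5 (one parent–offspring link: r = (1/2)^1 = 1/2).
Summing one r·B term per recipient: 4·0.25·0.273 + 2·0.5·0.224 = 0.497.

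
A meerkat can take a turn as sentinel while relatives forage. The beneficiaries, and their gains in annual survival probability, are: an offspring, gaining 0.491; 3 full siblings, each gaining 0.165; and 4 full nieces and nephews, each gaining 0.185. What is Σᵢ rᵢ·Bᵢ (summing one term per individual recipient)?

0.678

r to an offspring = 0.5 (one parent–offspring link: r = (1/2)^1 = 1/2).
r to a full sibling = 0.5 (full sibs share both parents — two paths of length 2: r = 2·(1/2)^2 = 1/2).
r to a full niece or nephew = 0.25 (full aunt/uncle↔niece/nephew: two paths of length 3 through the shared grandparent pair: r = 2·(1/2)^3 = 1/4).
Summing one r·B term per recipient: 1·0.5·0.491 + 3·0.5·0.165 + 4·0.25·0.185 = 0.678.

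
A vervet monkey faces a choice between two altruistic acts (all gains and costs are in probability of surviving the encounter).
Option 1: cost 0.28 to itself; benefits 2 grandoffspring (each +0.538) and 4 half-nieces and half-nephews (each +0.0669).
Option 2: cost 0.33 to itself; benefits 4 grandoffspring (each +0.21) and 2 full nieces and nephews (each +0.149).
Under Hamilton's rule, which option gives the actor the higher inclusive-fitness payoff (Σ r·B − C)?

Option 1

Option 1: r to a grandoffspring = 0.25.
Option 1: r to a half-niece or half-nephew = 0.125.
Option 1: Σ r·B − C = (2·0.25·0.538 + 4·0.125·0.0669) − 0.28 = 0.02245.
Option 2: r to a grandoffspring = 0.25.
Option 2: r to a full niece or nephew = 0.25.
Option 2: Σ r·B − C = (4·0.25·0.21 + 2·0.25·0.149) − 0.33 = -0.0455.
Option 1 has the higher net inclusive-fitness payoff.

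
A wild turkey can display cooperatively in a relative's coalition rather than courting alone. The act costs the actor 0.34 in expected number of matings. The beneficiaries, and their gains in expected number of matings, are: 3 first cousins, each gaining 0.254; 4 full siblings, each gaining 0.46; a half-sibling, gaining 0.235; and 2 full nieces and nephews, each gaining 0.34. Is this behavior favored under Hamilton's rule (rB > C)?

Yes

Hamilton's rule: the trait is favored when the sum of r·B over every recipient exceeds the actor's cost C.
r to a first cousin = 0.125 (first cousins share one grandparent pair — two paths of length 4: r = 2·(1/2)^4 = 1/8).
r to a full sibling = 1/2 (full sibs share both parents — two paths of length 2: r = 2·(1/2)^2 = 1/2).
r to a half-sibling = 1/4 (half-sibs share one parent — one path of length 2: r = (1/2)^2 = 1/4).
r to a full niece or nephew = 1/4 (full aunt/uncle↔niece/nephew: two paths of length 3 through the shared grandparent pair: r = 2·(1/2)^3 = 1/4).
Summing one r·B term per recipient: 3·0.125·0.254 + 4·0.5·0.46 + 1·0.25·0.235 + 2·0.25·0.34 = 1.244.
1.244 > 0.34: the indirect benefit exceeds the cost.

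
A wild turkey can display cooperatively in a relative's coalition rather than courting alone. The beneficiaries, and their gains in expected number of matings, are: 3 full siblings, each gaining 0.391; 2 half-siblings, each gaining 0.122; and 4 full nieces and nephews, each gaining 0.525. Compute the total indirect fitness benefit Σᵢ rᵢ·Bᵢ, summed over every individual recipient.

1.1725

r to a full sibling = 1/2 (full sibs share both parents — two paths of length 2: r = 2·(1/2)^2 = 1/2).
r to a half-sibling = 1/4 (half-sibs share one parent — one path of length 2: r = (1/2)^2 = 1/4).
r to a full niece or nephew = 1/4 (full aunt/uncle↔niece/nephew: two paths of length 3 through the shared grandparent pair: r = 2·(1/2)^3 = 1/4).
Summing one r·B term per recipient: 3·0.5·0.391 + 2·0.25·0.122 + 4·0.25·0.525 = 1.1725.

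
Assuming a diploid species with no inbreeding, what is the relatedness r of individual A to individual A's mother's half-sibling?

Each parent–offspring link contributes a factor of 1/2, and independent paths through distinct common ancestors add.
Half-aunt/uncle↔niece/nephew: one path of length 3: r = (1/2)^3 = 1/8.

0.125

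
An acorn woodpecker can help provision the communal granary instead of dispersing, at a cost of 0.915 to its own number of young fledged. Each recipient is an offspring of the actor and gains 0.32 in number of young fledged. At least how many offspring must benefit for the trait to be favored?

6

r to an offspring = 1/2 (one parent–offspring link: r = (1/2)^1 = 1/2).
Hamilton's rule: n·r·B > C  ⇒  n > C/(r·B) = 0.915/(0.5·0.32) = 5.719.
The smallest integer exceeding 5.719 is 6.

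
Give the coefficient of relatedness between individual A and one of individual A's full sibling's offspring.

Each parent–offspring link contributes a factor of 1/2, and independent paths through distinct common ancestors add.
Full aunt/uncle↔niece/nephew: two paths of length 3 through the shared grandparent pair: r = 2·(1/2)^3 = 1/4.

0.25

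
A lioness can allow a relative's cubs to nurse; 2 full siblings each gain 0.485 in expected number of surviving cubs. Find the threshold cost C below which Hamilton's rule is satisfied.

r to a full sibling = 1/2 (full sibs share both parents — two paths of length 2: r = 2·(1/2)^2 = 1/2).
Hamilton's rule: n·r·B > C, so the trait is favored while C < n·r·B = 2·0.5·0.485 = 0.485.

0.485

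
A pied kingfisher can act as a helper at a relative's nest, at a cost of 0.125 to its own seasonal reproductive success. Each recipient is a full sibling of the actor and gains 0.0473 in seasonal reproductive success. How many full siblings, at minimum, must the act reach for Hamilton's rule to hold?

r to a full sibling = 1/2 (full sibs share both parents — two paths of length 2: r = 2·(1/2)^2 = 1/2).
Hamilton's rule: n·r·B > C  ⇒  n > C/(r·B) = 0.125/(0.5·0.0473) = 5.285.
The smallest integer exceeding 5.285 is 6.

6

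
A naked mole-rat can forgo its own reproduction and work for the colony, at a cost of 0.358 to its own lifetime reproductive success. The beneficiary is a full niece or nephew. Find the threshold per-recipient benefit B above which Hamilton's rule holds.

r to a full niece or nephew = 1/4 (full aunt/uncle↔niece/nephew: two paths of length 3 through the shared grandparent pair: r = 2·(1/2)^3 = 1/4).
Hamilton's rule with n recipients of equal r: n·r·B > C, so B > C/(n·r) = 0.358/(1·0.25) = 1.432.

1.432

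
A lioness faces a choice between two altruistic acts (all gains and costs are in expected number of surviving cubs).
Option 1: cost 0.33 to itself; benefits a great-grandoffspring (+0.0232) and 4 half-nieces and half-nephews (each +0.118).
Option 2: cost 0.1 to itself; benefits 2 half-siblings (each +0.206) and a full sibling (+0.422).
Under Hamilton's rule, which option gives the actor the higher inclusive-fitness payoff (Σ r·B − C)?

Option 2

Option 1: r to a great-grandoffspring = 0.125.
Option 1: r to a half-niece or half-nephew = 0.125.
Option 1: Σ r·B − C = (1·0.125·0.0232 + 4·0.125·0.118) − 0.33 = -0.2681.
Option 2: r to a half-sibling = 0.25.
Option 2: r to a full sibling = 0.5.
Option 2: Σ r·B − C = (2·0.25·0.206 + 1·0.5·0.422) − 0.1 = 0.214.
Option 2 has the higher net inclusive-fitness payoff.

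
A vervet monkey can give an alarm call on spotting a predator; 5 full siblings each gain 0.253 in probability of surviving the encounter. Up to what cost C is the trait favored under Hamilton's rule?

r to a full sibling = 0.5 (full sibs share both parents — two paths of length 2: r = 2·(1/2)^2 = 1/2).
Hamilton's rule: n·r·B > C, so the trait is favored while C < n·r·B = 5·0.5·0.253 = 0.6325.

0.6325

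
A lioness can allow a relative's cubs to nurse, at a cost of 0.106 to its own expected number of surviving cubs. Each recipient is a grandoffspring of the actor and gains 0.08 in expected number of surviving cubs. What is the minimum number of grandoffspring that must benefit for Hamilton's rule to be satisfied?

6

r to a grandoffspring = 1/4 (two parent–offspring links: r = (1/2)^2 = 1/4).
Hamilton's rule: n·r·B > C  ⇒  n > C/(r·B) = 0.106/(0.25·0.08) = 5.3.
The smallest integer exceeding 5.3 is 6.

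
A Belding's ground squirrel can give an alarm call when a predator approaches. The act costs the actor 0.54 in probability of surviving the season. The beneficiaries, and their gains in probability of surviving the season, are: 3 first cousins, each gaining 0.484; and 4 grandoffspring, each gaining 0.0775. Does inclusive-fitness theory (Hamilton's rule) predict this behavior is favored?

No

Hamilton's rule: the trait is favored when the sum of r·B over every recipient exceeds the actor's cost C.
r to a first cousin = 1/8 (first cousins share one grandparent pair — two paths of length 4: r = 2·(1/2)^4 = 1/8).
r to a grandoffspring = 0.25 (two parent–offspring links: r = (1/2)^2 = 1/4).
Summing one r·B term per recipient: 3·0.125·0.484 + 4·0.25·0.0775 = 0.259.
0.259 < 0.54: the indirect benefit is less than the cost.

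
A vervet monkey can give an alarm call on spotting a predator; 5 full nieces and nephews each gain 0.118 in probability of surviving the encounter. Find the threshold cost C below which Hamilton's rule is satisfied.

0.1475

r to a full niece or nephew = 1/4 (full aunt/uncle↔niece/nephew: two paths of length 3 through the shared grandparent pair: r = 2·(1/2)^3 = 1/4).
Hamilton's rule: n·r·B > C, so the trait is favored while C < n·r·B = 5·0.25·0.118 = 0.1475.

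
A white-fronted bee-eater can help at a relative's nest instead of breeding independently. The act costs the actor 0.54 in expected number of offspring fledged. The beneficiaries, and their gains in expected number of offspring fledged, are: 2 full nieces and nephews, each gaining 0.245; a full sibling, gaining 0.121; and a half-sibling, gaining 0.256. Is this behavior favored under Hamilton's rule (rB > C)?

Hamilton's rule: the trait is favored when the sum of r·B over every recipient exceeds the actor's cost C.
r to a full niece or nephew = 1/4 (full aunt/uncle↔niece/nephew: two paths of length 3 through the shared grandparent pair: r = 2·(1/2)^3 = 1/4).
r to a full sibling = 0.5 (full sibs share both parents — two paths of length 2: r = 2·(1/2)^2 = 1/2).
r to a half-sibling = 1/4 (half-sibs share one parent — one path of length 2: r = (1/2)^2 = 1/4).
Summing one r·B term per recipient: 2·0.25·0.245 + 1·0.5·0.121 + 1·0.25·0.256 = 0.247.
0.247 < 0.54: the indirect benefit is less than the cost.

No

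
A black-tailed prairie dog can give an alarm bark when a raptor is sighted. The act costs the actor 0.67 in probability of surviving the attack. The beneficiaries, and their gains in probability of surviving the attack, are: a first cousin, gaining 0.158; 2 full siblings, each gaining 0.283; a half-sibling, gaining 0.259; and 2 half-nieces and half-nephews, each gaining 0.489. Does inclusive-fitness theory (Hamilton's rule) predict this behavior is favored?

No

Hamilton's rule: the trait is favored when the sum of r·B over every recipient exceeds the actor's cost C.
r to a first cousin = 0.125 (first cousins share one grandparent pair — two paths of length 4: r = 2·(1/2)^4 = 1/8).
r to a full sibling = 1/2 (full sibs share both parents — two paths of length 2: r = 2·(1/2)^2 = 1/2).
r to a half-sibling = 1/4 (half-sibs share one parent — one path of length 2: r = (1/2)^2 = 1/4).
r to a half-niece or half-nephew = 1/8 (half-aunt/uncle↔niece/nephew: one path of length 3: r = (1/2)^3 = 1/8).
Summing one r·B term per recipient: 1·0.125·0.158 + 2·0.5·0.283 + 1·0.25·0.259 + 2·0.125·0.489 = 0.48975.
0.48975 < 0.67: the indirect benefit is less than the cost.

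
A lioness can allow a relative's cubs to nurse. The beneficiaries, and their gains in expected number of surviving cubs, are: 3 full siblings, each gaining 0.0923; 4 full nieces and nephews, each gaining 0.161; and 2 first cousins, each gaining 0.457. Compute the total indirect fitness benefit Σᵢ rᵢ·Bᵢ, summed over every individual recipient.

0.4137

r to a full sibling = 0.5 (full sibs share both parents — two paths of length 2: r = 2·(1/2)^2 = 1/2).
r to a full niece or nephew = 0.25 (full aunt/uncle↔niece/nephew: two paths of length 3 through the shared grandparent pair: r = 2·(1/2)^3 = 1/4).
r to a first cousin = 0.125 (first cousins share one grandparent pair — two paths of length 4: r = 2·(1/2)^4 = 1/8).
Summing one r·B term per recipient: 3·0.5·0.0923 + 4·0.25·0.161 + 2·0.125·0.457 = 0.4137.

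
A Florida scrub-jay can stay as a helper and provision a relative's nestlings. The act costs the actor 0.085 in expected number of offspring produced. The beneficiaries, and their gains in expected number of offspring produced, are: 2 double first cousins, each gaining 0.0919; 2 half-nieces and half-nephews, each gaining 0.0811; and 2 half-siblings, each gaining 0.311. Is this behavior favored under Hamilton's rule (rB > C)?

Hamilton's rule: the trait is favored when the sum of r·B over every recipient exceeds the actor's cost C.
r to a double first cousin = 1/4 (double first cousins share both grandparent pairs — four paths of length 4: r = 4·(1/2)^4 = 1/4).
r to a half-niece or half-nephew = 0.125 (half-aunt/uncle↔niece/nephew: one path of length 3: r = (1/2)^3 = 1/8).
r to a half-sibling = 0.25 (half-sibs share one parent — one path of length 2: r = (1/2)^2 = 1/4).
Summing one r·B term per recipient: 2·0.25·0.0919 + 2·0.125·0.0811 + 2·0.25·0.311 = 0.221725.
0.221725 > 0.085: the indirect benefit exceeds the cost.

Yes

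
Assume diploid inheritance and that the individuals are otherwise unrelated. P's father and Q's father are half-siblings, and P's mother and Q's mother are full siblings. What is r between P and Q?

Wright's path rule: contributions from independent ancestry routes add.
P and Q are related in two ways: half first cousins through their fathers (r = 1/16) and first cousins through their mothers (r = 1/8).
r = 1/16 + 1/8 = 3/16 = 0.1875.

0.1875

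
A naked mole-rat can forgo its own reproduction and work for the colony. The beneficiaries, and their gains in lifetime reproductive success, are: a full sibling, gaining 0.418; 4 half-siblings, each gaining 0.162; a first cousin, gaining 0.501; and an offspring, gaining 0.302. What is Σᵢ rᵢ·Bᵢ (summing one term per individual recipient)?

0.584625

r to a full sibling = 1/2 (full sibs share both parents — two paths of length 2: r = 2·(1/2)^2 = 1/2).
r to a half-sibling = 0.25 (half-sibs share one parent — one path of length 2: r = (1/2)^2 = 1/4).
r to a first cousin = 1/8 (first cousins share one grandparent pair — two paths of length 4: r = 2·(1/2)^4 = 1/8).
r to an offspring = 1/2 (one parent–offspring link: r = (1/2)^1 = 1/2).
Summing one r·B term per recipient: 1·0.5·0.418 + 4·0.25·0.162 + 1·0.125·0.501 + 1·0.5·0.302 = 0.584625.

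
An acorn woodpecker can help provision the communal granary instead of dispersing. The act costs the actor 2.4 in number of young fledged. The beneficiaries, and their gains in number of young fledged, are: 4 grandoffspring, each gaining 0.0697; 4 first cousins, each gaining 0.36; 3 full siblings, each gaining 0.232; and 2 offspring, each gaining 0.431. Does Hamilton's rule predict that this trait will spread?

Hamilton's rule: the trait is favored when the sum of r·B over every recipient exceeds the actor's cost C.
r to a grandoffspring = 1/4 (two parent–offspring links: r = (1/2)^2 = 1/4).
r to a first cousin = 1/8 (first cousins share one grandparent pair — two paths of length 4: r = 2·(1/2)^4 = 1/8).
r to a full sibling = 0.5 (full sibs share both parents — two paths of length 2: r = 2·(1/2)^2 = 1/2).
r to an offspring = 1/2 (one parent–offspring link: r = (1/2)^1 = 1/2).
Summing one r·B term per recipient: 4·0.25·0.0697 + 4·0.125·0.36 + 3·0.5·0.232 + 2·0.5·0.431 = 1.0287.
1.0287 < 2.4: the indirect benefit is less than the cost.

No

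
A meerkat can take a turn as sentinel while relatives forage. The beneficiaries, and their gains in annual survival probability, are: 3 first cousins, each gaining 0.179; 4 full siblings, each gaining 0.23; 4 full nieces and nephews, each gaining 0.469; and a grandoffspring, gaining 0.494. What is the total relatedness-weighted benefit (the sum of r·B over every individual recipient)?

r to a first cousin = 0.125 (first cousins share one grandparent pair — two paths of length 4: r = 2·(1/2)^4 = 1/8).
r to a full sibling = 0.5 (full sibs share both parents — two paths of length 2: r = 2·(1/2)^2 = 1/2).
r to a full niece or nephew = 0.25 (full aunt/uncle↔niece/nephew: two paths of length 3 through the shared grandparent pair: r = 2·(1/2)^3 = 1/4).
r to a grandoffspring = 1/4 (two parent–offspring links: r = (1/2)^2 = 1/4).
Summing one r·B term per recipient: 3·0.125·0.179 + 4·0.5·0.23 + 4·0.25·0.469 + 1·0.25·0.494 = 1.119625.

1.119625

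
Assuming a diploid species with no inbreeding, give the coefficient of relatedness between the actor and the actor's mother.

Each parent–offspring link contributes a factor of 1/2, and independent paths through distinct common ancestors add.
One parent–offspring link: r = (1/2)^1 = 1/2.

0.5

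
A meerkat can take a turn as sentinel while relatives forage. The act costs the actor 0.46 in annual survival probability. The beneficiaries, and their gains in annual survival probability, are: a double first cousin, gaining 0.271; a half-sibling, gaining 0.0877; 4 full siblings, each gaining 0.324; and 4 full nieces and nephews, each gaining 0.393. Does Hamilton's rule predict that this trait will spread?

Hamilton's rule: the trait is favored when the sum of r·B over every recipient exceeds the actor's cost C.
r to a double first cousin = 1/4 (double first cousins share both grandparent pairs — four paths of length 4: r = 4·(1/2)^4 = 1/4).
r to a half-sibling = 0.25 (half-sibs share one parent — one path of length 2: r = (1/2)^2 = 1/4).
r to a full sibling = 0.5 (full sibs share both parents — two paths of length 2: r = 2·(1/2)^2 = 1/2).
r to a full niece or nephew = 1/4 (full aunt/uncle↔niece/nephew: two paths of length 3 through the shared grandparent pair: r = 2·(1/2)^3 = 1/4).
Summing one r·B term per recipient: 1·0.25·0.271 + 1·0.25·0.0877 + 4·0.5·0.324 + 4·0.25·0.393 = 1.130675.
1.130675 > 0.46: the indirect benefit exceeds the cost.

Yes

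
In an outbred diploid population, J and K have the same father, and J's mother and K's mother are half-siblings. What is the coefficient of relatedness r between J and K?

0.3125

Relatedness sums over independent paths through distinct common ancestors.
J and K are related in two ways: half-sibs through their shared father (r = 1/4) and half first cousins through their mothers (r = 1/16).
r = 1/4 + 1/16 = 5/16 = 0.3125.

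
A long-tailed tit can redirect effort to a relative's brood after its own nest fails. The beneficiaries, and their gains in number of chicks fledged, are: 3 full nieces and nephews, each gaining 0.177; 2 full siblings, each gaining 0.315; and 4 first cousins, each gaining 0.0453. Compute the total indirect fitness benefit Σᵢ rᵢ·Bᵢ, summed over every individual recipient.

0.4704

r to a full niece or nephew = 0.25 (full aunt/uncle↔niece/nephew: two paths of length 3 through the shared grandparent pair: r = 2·(1/2)^3 = 1/4).
r to a full sibling = 1/2 (full sibs share both parents — two paths of length 2: r = 2·(1/2)^2 = 1/2).
r to a first cousin = 0.125 (first cousins share one grandparent pair — two paths of length 4: r = 2·(1/2)^4 = 1/8).
Summing one r·B term per recipient: 3·0.25·0.177 + 2·0.5·0.315 + 4·0.125·0.0453 = 0.4704.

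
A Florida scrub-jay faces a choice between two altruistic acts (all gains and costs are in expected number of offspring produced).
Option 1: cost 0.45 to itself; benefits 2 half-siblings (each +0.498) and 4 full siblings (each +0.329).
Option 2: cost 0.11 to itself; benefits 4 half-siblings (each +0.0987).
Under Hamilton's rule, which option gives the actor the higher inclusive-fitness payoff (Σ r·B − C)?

Option 1: r to a half-sibling = 0.25.
Option 1: r to a full sibling = 0.5.
Option 1: Σ r·B − C = (2·0.25·0.498 + 4·0.5·0.329) − 0.45 = 0.457.
Option 2: r to a half-sibling = 0.25.
Option 2: Σ r·B − C = (4·0.25·0.0987) − 0.11 = -0.0113.
Option 1 has the higher net inclusive-fitness payoff.

Option 1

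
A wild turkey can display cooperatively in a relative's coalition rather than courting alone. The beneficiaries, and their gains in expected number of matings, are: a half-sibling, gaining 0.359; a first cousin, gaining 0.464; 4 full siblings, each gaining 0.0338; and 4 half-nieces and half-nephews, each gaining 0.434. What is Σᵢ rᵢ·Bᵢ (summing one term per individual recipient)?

r to a half-sibling = 1/4 (half-sibs share one parent — one path of length 2: r = (1/2)^2 = 1/4).
r to a first cousin = 0.125 (first cousins share one grandparent pair — two paths of length 4: r = 2·(1/2)^4 = 1/8).
r to a full sibling = 0.5 (full sibs share both parents — two paths of length 2: r = 2·(1/2)^2 = 1/2).
r to a half-niece or half-nephew = 0.125 (half-aunt/uncle↔niece/nephew: one path of length 3: r = (1/2)^3 = 1/8).
Summing one r·B term per recipient: 1·0.25·0.359 + 1·0.125·0.464 + 4·0.5·0.0338 + 4·0.125·0.434 = 0.43235.

0.43235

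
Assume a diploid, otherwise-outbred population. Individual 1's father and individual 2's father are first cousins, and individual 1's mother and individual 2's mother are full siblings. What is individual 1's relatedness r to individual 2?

0.15625

With two independent routes of shared ancestry, r is the sum of the two contributions.
Individual 1 and individual 2 are related in two ways: second cousins through their fathers (r = 1/32) and first cousins through their mothers (r = 1/8).
r = 1/32 + 1/8 = 5/32 = 0.15625.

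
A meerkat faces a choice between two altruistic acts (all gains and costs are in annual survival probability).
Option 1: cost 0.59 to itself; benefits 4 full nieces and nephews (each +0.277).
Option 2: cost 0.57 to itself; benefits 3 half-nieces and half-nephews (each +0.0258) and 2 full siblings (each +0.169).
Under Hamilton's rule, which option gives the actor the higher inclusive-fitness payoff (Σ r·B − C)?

Option 1

Option 1: r to a full niece or nephew = 0.25.
Option 1: Σ r·B − C = (4·0.25·0.277) − 0.59 = -0.313.
Option 2: r to a half-niece or half-nephew = 0.125.
Option 2: r to a full sibling = 0.5.
Option 2: Σ r·B − C = (3·0.125·0.0258 + 2·0.5·0.169) − 0.57 = -0.391325.
Option 1 has the higher net inclusive-fitness payoff.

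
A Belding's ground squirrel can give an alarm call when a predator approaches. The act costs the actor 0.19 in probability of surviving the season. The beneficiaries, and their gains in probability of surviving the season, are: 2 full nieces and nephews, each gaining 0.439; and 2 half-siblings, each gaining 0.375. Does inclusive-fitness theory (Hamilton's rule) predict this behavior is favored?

Hamilton's rule: the trait is favored when the sum of r·B over every recipient exceeds the actor's cost C.
r to a full niece or nephew = 1/4 (full aunt/uncle↔niece/nephew: two paths of length 3 through the shared grandparent pair: r = 2·(1/2)^3 = 1/4).
r to a half-sibling = 1/4 (half-sibs share one parent — one path of length 2: r = (1/2)^2 = 1/4).
Summing one r·B term per recipient: 2·0.25·0.439 + 2·0.25·0.375 = 0.407.
0.407 > 0.19: the indirect benefit exceeds the cost.

Yes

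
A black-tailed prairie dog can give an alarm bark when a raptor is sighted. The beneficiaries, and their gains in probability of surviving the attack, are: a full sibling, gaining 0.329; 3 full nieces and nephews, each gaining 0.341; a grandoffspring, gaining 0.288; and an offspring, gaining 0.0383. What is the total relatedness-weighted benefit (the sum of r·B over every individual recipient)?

0.5114

r to a full sibling = 1/2 (full sibs share both parents — two paths of length 2: r = 2·(1/2)^2 = 1/2).
r to a full niece or nephew = 1/4 (full aunt/uncle↔niece/nephew: two paths of length 3 through the shared grandparent pair: r = 2·(1/2)^3 = 1/4).
r to a grandoffspring = 1/4 (two parent–offspring links: r = (1/2)^2 = 1/4).
r to an offspring = 1/2 (one parent–offspring link: r = (1/2)^1 = 1/2).
Summing one r·B term per recipient: 1·0.5·0.329 + 3·0.25·0.341 + 1·0.25·0.288 + 1·0.5·0.0383 = 0.5114.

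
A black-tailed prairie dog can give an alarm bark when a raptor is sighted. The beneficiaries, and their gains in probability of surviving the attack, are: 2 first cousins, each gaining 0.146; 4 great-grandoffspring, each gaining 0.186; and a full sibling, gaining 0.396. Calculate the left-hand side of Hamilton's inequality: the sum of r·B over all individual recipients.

r to a first cousin = 0.125 (first cousins share one grandparent pair — two paths of length 4: r = 2·(1/2)^4 = 1/8).
r to a great-grandoffspring = 0.125 (three parent–offspring links: r = (1/2)^3 = 1/8).
r to a full sibling = 0.5 (full sibs share both parents — two paths of length 2: r = 2·(1/2)^2 = 1/2).
Summing one r·B term per recipient: 2·0.125·0.146 + 4·0.125·0.186 + 1·0.5·0.396 = 0.3275.

0.3275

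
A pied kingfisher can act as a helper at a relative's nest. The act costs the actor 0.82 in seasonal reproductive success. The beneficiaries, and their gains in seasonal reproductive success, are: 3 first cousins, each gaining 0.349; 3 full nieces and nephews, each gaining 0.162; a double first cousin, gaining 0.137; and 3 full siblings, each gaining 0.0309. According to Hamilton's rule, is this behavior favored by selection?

No

Hamilton's rule: the trait is favored when the sum of r·B over every recipient exceeds the actor's cost C.
r to a first cousin = 1/8 (first cousins share one grandparent pair — two paths of length 4: r = 2·(1/2)^4 = 1/8).
r to a full niece or nephew = 1/4 (full aunt/uncle↔niece/nephew: two paths of length 3 through the shared grandparent pair: r = 2·(1/2)^3 = 1/4).
r to a double first cousin = 0.25 (double first cousins share both grandparent pairs — four paths of length 4: r = 4·(1/2)^4 = 1/4).
r to a full sibling = 1/2 (full sibs share both parents — two paths of length 2: r = 2·(1/2)^2 = 1/2).
Summing one r·B term per recipient: 3·0.125·0.349 + 3·0.25·0.162 + 1·0.25·0.137 + 3·0.5·0.0309 = 0.332975.
0.332975 < 0.82: the indirect benefit is less than the cost.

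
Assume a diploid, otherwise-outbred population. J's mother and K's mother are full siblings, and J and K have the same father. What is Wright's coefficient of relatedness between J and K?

0.375

Independent pedigree routes through distinct common ancestors add.
J and K are related in two ways: first cousins through their mothers (r = 1/8) and half-sibs through their shared father (r = 1/4).
r = 1/8 + 1/4 = 3/8 = 0.375.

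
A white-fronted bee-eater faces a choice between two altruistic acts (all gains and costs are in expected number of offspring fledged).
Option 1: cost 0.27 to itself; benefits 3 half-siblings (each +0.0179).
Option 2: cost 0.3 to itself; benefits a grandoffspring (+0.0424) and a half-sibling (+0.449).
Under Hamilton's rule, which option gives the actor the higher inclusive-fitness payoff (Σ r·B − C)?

Option 2

Option 1: r to a half-sibling = 0.25.
Option 1: Σ r·B − C = (3·0.25·0.0179) − 0.27 = -0.256575.
Option 2: r to a grandoffspring = 0.25.
Option 2: r to a half-sibling = 0.25.
Option 2: Σ r·B − C = (1·0.25·0.0424 + 1·0.25·0.449) − 0.3 = -0.17715.
Option 2 has the higher net inclusive-fitness payoff.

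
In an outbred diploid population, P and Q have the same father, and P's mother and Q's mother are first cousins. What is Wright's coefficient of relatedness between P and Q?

0.28125

Relatedness sums over independent paths through distinct common ancestors.
P and Q are related in two ways: half-sibs through their shared father (r = 1/4) and second cousins through their mothers (r = 1/32).
r = 1/4 + 1/32 = 0.28125.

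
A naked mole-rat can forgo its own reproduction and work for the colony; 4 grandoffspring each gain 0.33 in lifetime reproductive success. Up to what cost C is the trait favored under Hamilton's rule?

r to a grandoffspring = 0.25 (two parent–offspring links: r = (1/2)^2 = 1/4).
Hamilton's rule: n·r·B > C, so the trait is favored while C < n·r·B = 4·0.25·0.33 = 0.33.

0.33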